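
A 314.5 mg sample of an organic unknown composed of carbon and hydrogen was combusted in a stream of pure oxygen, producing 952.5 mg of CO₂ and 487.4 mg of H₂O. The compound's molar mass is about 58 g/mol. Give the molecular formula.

mol C = 0.9525 g CO₂ ÷ 44.009 g/mol = 0.021643 mol
mol H = 2 × 0.4874 g H₂O ÷ 18.015 g/mol = 0.054110 mol
Divide by the smallest (0.021643 mol): C 1.000, H 2.500
Multiplying each by 2 gives whole numbers: C 2.00, H 5.00
Empirical formula: C2H5
Empirical-formula mass = 29.06 g/mol; 58 ÷ 29.06 ≈ 2, so the molecular formula is C4H10.

C4H10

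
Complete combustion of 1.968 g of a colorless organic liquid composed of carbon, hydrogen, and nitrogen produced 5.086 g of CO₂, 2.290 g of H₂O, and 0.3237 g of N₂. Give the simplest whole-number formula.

mol C = 5.086 g CO₂ ÷ 44.009 g/mol = 0.11557 mol
mol H = 2 × 2.290 g H₂O ÷ 18.015 g/mol = 0.25423 mol
mol N = 2 × 0.3237 g N₂ ÷ 28.014 g/mol = 0.023110 mol
Divide by the smallest (0.023110 mol): C 5.001, H 11.001, N 1.000

C5H11N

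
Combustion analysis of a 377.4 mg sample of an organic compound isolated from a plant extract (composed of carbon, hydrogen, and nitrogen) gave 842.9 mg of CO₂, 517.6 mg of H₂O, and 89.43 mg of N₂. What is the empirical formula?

C3H9N

mol C = 0.8429 g CO₂ ÷ 44.009 g/mol = 0.019153 mol
mol H = 2 × 0.5176 g H₂O ÷ 18.015 g/mol = 0.057463 mol
mol N = 2 × 0.08943 g N₂ ÷ 28.014 g/mol = 0.0063847 mol
Divide by the smallest (0.0063847 mol): C 3.000, H 9.000, N 1.000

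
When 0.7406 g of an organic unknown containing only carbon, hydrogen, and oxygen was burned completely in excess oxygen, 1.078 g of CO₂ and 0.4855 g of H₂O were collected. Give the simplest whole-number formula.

C5H11O5

mol C = 1.078 g CO₂ ÷ 44.009 g/mol = 0.024495 mol
mol H = 2 × 0.4855 g H₂O ÷ 18.015 g/mol = 0.053900 mol
mass O = 0.7406 − (0.29421 + 0.054331) = 0.39206 g → mol O = 0.39206 ÷ 15.999 = 0.024505 mol
Divide by the smallest (0.024495 mol): C 1.000, H 2.200, O 1.000
Multiplying each by 5 gives whole numbers: C 5.00, H 11.00, O 5.00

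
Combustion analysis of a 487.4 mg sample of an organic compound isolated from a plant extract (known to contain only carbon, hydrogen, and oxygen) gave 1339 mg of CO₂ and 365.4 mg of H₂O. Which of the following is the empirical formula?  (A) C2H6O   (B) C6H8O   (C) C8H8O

(B) C6H8O

mol C = 1.339 g CO₂ ÷ 44.009 g/mol = 0.030426 mol
mol H = 2 × 0.3654 g H₂O ÷ 18.015 g/mol = 0.040566 mol
mass O = 0.4874 − (0.36544 + 0.040891) = 0.081067 g → mol O = 0.081067 ÷ 15.999 = 0.0050670 mol
Divide by the smallest (0.0050670 mol): C 6.005, H 8.006, O 1.000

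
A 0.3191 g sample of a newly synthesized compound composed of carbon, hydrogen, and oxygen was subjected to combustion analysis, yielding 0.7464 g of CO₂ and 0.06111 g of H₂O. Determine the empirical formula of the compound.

C5H2O2

mol C = 0.7464 g CO₂ ÷ 44.009 g/mol = 0.016960 mol
mol H = 2 × 0.06111 g H₂O ÷ 18.015 g/mol = 0.0067843 mol
mass O = 0.3191 − (0.20371 + 0.0068386) = 0.10855 g → mol O = 0.10855 ÷ 15.999 = 0.0067850 mol
Divide by the smallest (0.0067843 mol): C 2.500, H 1.000, O 1.000
Multiplying each by 2 gives whole numbers: C 5.00, H 2.00, O 2.00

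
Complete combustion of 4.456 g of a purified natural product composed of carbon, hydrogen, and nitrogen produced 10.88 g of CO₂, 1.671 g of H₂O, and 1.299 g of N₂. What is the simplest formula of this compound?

C8H6N3

mol C = 10.88 g CO₂ ÷ 44.009 g/mol = 0.24722 mol
mol H = 2 × 1.671 g H₂O ÷ 18.015 g/mol = 0.18551 mol
mol N = 2 × 1.299 g N₂ ÷ 28.014 g/mol = 0.092739 mol
Divide by the smallest (0.092739 mol): C 2.666, H 2.000, N 1.000
Multiplying each by 3 gives whole numbers: C 8.00, H 6.00, N 3.00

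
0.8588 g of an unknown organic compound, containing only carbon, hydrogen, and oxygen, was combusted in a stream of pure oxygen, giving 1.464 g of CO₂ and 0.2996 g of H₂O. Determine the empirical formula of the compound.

mol C = 1.464 g CO₂ ÷ 44.009 g/mol = 0.033266 mol
mol H = 2 × 0.2996 g H₂O ÷ 18.015 g/mol = 0.033261 mol
mass O = 0.8588 − (0.39956 + 0.033527) = 0.42572 g → mol O = 0.42572 ÷ 15.999 = 0.026609 mol
Divide by the smallest (0.026609 mol): C 1.250, H 1.250, O 1.000
Multiplying each by 4 gives whole numbers: C 5.00, H 5.00, O 4.00

C5H5O4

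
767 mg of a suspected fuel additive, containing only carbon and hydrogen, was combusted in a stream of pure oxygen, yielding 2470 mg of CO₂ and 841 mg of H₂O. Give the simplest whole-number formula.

C3H5

mol C = 2.47 g CO₂ ÷ 44.009 g/mol = 0.05612 mol
mol H = 2 × 0.841 g H₂O ÷ 18.015 g/mol = 0.09337 mol
Divide by the smallest (0.05612 mol): C 1.000, H 1.664
Multiplying each by 3 gives whole numbers: C 3.00, H 4.99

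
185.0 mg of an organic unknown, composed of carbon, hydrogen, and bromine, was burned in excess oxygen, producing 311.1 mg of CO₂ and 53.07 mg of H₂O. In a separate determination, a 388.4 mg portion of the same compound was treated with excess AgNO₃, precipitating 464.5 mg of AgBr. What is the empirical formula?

mol C = 0.3111 g CO₂ ÷ 44.009 g/mol = 0.0070690 mol
mol H = 2 × 0.05307 g H₂O ÷ 18.015 g/mol = 0.0058918 mol
From the AgBr data: mol Br per gram of compound = (0.4645 ÷ 187.772) ÷ 0.3884 = 0.0063691 mol/g, so in the 0.1850 g combustion sample mol Br = 0.0011783 mol
Divide by the smallest (0.0011783 mol): C 5.999, H 5.000, Br 1.000

C6H5Br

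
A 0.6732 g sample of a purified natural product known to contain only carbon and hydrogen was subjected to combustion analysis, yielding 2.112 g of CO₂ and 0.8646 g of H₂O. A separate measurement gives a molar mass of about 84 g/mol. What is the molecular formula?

C6H12

mol C = 2.112 g CO₂ ÷ 44.009 g/mol = 0.047990 mol
mol H = 2 × 0.8646 g H₂O ÷ 18.015 g/mol = 0.095987 mol
Divide by the smallest (0.047990 mol): C 1.000, H 2.000
Empirical formula: CH2
Empirical-formula mass = 14.03 g/mol; 84 ÷ 14.03 ≈ 6, so the molecular formula is C6H12.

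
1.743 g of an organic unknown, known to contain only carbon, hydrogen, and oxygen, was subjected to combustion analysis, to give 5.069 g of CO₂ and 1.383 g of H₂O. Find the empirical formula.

mol C = 5.069 g CO₂ ÷ 44.009 g/mol = 0.11518 mol
mol H = 2 × 1.383 g H₂O ÷ 18.015 g/mol = 0.15354 mol
mass O = 1.743 − (1.3834 + 0.15477) = 0.20479 g → mol O = 0.20479 ÷ 15.999 = 0.012800 mol
Divide by the smallest (0.012800 mol): C 8.998, H 11.995, O 1.000

C9H12O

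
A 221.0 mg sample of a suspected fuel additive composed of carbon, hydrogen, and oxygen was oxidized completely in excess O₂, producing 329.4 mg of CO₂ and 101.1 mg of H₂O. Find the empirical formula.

C2H3O2

mol C = 0.3294 g CO₂ ÷ 44.009 g/mol = 0.0074848 mol
mol H = 2 × 0.1011 g H₂O ÷ 18.015 g/mol = 0.011224 mol
mass O = 0.2210 − (0.089900 + 0.011314) = 0.11979 g → mol O = 0.11979 ÷ 15.999 = 0.0074871 mol
Divide by the smallest (0.0074848 mol): C 1.000, H 1.500, O 1.000
Multiplying each by 2 gives whole numbers: C 2.00, H 3.00, O 2.00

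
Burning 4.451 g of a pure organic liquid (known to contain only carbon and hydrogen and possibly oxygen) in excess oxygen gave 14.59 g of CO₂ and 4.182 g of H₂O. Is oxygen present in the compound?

mol C = 14.59 g CO₂ ÷ 44.009 g/mol = 0.33152 mol
mol H = 2 × 4.182 g H₂O ÷ 18.015 g/mol = 0.46428 mol
C and H together account for 4.4499 g — essentially the entire 4.451 g sample — so the compound contains no oxygen.

no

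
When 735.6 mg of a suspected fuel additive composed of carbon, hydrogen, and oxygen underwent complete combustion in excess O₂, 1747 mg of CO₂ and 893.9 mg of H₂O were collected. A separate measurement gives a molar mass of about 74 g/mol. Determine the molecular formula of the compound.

mol C = 1.747 g CO₂ ÷ 44.009 g/mol = 0.039696 mol
mol H = 2 × 0.8939 g H₂O ÷ 18.015 g/mol = 0.099240 mol
mass O = 0.7356 − (0.47679 + 0.10003) = 0.15877 g → mol O = 0.15877 ÷ 15.999 = 0.0099239 mol
Divide by the smallest (0.0099239 mol): C 4.000, H 10.000, O 1.000
Empirical formula: C4H10O
Empirical-formula mass = 74.12 g/mol; 74 ÷ 74.12 ≈ 1, so the molecular formula is C4H10O.

C4H10O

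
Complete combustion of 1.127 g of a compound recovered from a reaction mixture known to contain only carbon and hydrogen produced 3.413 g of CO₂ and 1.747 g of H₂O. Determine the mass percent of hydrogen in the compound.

17.35%

mol C = 3.413 g CO₂ ÷ 44.009 g/mol = 0.077552 mol
mol H = 2 × 1.747 g H₂O ÷ 18.015 g/mol = 0.19395 mol
mass % H = 0.19550 g ÷ 1.127 g × 100%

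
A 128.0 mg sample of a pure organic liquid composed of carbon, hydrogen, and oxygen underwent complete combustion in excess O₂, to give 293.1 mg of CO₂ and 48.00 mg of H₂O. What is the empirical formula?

mol C = 0.2931 g CO₂ ÷ 44.009 g/mol = 0.0066600 mol
mol H = 2 × 0.04800 g H₂O ÷ 18.015 g/mol = 0.0053289 mol
mass O = 0.1280 − (0.079993 + 0.0053715) = 0.042635 g → mol O = 0.042635 ÷ 15.999 = 0.0026649 mol
Divide by the smallest (0.0026649 mol): C 2.499, H 2.000, O 1.000
Multiplying each by 2 gives whole numbers: C 5.00, H 4.00, O 2.00

C5H4O2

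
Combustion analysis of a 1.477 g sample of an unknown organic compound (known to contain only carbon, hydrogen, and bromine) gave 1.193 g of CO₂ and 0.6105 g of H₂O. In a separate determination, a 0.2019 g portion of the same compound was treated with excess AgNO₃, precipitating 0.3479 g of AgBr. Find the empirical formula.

mol C = 1.193 g CO₂ ÷ 44.009 g/mol = 0.027108 mol
mol H = 2 × 0.6105 g H₂O ÷ 18.015 g/mol = 0.067777 mol
From the AgBr data: mol Br per gram of compound = (0.3479 ÷ 187.772) ÷ 0.2019 = 0.0091767 mol/g, so in the 1.477 g combustion sample mol Br = 0.013554 mol
Divide by the smallest (0.013554 mol): C 2.000, H 5.001, Br 1.000

C2H5Br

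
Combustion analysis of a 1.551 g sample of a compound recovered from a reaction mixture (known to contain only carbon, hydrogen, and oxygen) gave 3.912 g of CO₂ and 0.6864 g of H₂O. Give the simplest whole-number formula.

mol C = 3.912 g CO₂ ÷ 44.009 g/mol = 0.088891 mol
mol H = 2 × 0.6864 g H₂O ÷ 18.015 g/mol = 0.076203 mol
mass O = 1.551 − (1.0677 + 0.076813) = 0.40652 g → mol O = 0.40652 ÷ 15.999 = 0.025409 mol
Divide by the smallest (0.025409 mol): C 3.498, H 2.999, O 1.000
Multiplying each by 2 gives whole numbers: C 7.00, H 6.00, O 2.00

C7H6O2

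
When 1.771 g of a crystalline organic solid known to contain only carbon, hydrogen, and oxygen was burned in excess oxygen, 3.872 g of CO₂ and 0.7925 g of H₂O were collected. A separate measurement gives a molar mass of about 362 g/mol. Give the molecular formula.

mol C = 3.872 g CO₂ ÷ 44.009 g/mol = 0.087982 mol
mol H = 2 × 0.7925 g H₂O ÷ 18.015 g/mol = 0.087982 mol
mass O = 1.771 − (1.0568 + 0.088686) = 0.62556 g → mol O = 0.62556 ÷ 15.999 = 0.039100 mol
Divide by the smallest (0.039100 mol): C 2.250, H 2.250, O 1.000
Multiplying each by 4 gives whole numbers: C 9.00, H 9.00, O 4.00
Empirical formula: C9H9O4
Empirical-formula mass = 181.17 g/mol; 362 ÷ 181.17 ≈ 2, so the molecular formula is C18H18O8.

C18H18O8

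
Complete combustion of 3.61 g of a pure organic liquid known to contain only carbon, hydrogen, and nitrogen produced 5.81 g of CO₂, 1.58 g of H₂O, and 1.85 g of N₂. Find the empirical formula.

mol C = 5.81 g CO₂ ÷ 44.009 g/mol = 0.1320 mol
mol H = 2 × 1.58 g H₂O ÷ 18.015 g/mol = 0.1754 mol
mol N = 2 × 1.85 g N₂ ÷ 28.014 g/mol = 0.1321 mol
Divide by the smallest (0.1320 mol): C 1.000, H 1.329, N 1.000
Multiplying each by 3 gives whole numbers: C 3.00, H 3.99, N 3.00

C3H4N3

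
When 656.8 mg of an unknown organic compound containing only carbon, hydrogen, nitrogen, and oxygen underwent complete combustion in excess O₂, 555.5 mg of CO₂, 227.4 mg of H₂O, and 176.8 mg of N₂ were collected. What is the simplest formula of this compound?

C2H4N2O3

mol C = 0.5555 g CO₂ ÷ 44.009 g/mol = 0.012622 mol
mol H = 2 × 0.2274 g H₂O ÷ 18.015 g/mol = 0.025246 mol
mol N = 2 × 0.1768 g N₂ ÷ 28.014 g/mol = 0.012622 mol
mass O = 0.6568 − (0.15161 + 0.025448 + 0.17680) = 0.30294 g → mol O = 0.30294 ÷ 15.999 = 0.018935 mol
Divide by the smallest (0.012622 mol): C 1.000, H 2.000, N 1.000, O 1.500
Multiplying each by 2 gives whole numbers: C 2.00, H 4.00, N 2.00, O 3.00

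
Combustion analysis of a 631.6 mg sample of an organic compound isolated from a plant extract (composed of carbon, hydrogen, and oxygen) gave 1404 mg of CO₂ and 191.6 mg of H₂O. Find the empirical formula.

mol C = 1.404 g CO₂ ÷ 44.009 g/mol = 0.031903 mol
mol H = 2 × 0.1916 g H₂O ÷ 18.015 g/mol = 0.021271 mol
mass O = 0.6316 − (0.38318 + 0.021441) = 0.22698 g → mol O = 0.22698 ÷ 15.999 = 0.014187 mol
Divide by the smallest (0.014187 mol): C 2.249, H 1.499, O 1.000
Multiplying each by 4 gives whole numbers: C 8.99, H 6.00, O 4.00

C9H6O4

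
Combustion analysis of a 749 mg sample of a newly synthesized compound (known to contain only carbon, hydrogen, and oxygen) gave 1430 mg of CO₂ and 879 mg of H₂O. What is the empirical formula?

mol C = 1.43 g CO₂ ÷ 44.009 g/mol = 0.03249 mol
mol H = 2 × 0.879 g H₂O ÷ 18.015 g/mol = 0.09759 mol
mass O = 0.749 − (0.3903 + 0.09837) = 0.2604 g → mol O = 0.2604 ÷ 15.999 = 0.01627 mol
Divide by the smallest (0.01627 mol): C 1.997, H 5.997, O 1.000

C2H6O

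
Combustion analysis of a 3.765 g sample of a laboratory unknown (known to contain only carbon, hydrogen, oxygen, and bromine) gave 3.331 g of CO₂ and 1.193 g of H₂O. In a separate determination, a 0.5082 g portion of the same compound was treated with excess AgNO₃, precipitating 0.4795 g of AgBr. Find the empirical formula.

mol C = 3.331 g CO₂ ÷ 44.009 g/mol = 0.075689 mol
mol H = 2 × 1.193 g H₂O ÷ 18.015 g/mol = 0.13245 mol
From the AgBr data: mol Br per gram of compound = (0.4795 ÷ 187.772) ÷ 0.5082 = 0.0050249 mol/g, so in the 3.765 g combustion sample mol Br = 0.018919 mol
mass O = 3.765 − (0.90910 + 0.13350 + 1.5117) = 1.2107 g → mol O = 1.2107 ÷ 15.999 = 0.075675 mol
Divide by the smallest (0.018919 mol): C 4.001, H 7.001, Br 1.000, O 4.000

C4H7BrO4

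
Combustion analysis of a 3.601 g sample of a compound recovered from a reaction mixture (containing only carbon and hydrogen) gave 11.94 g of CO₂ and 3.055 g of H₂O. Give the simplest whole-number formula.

C4H5

mol C = 11.94 g CO₂ ÷ 44.009 g/mol = 0.27131 mol
mol H = 2 × 3.055 g H₂O ÷ 18.015 g/mol = 0.33916 mol
Divide by the smallest (0.27131 mol): C 1.000, H 1.250
Multiplying each by 4 gives whole numbers: C 4.00, H 5.00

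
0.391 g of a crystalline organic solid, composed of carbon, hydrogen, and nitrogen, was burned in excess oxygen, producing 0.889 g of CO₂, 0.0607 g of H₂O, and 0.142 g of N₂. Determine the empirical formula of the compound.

C6H2N3

mol C = 0.889 g CO₂ ÷ 44.009 g/mol = 0.02020 mol
mol H = 2 × 0.0607 g H₂O ÷ 18.015 g/mol = 0.006739 mol
mol N = 2 × 0.142 g N₂ ÷ 28.014 g/mol = 0.01014 mol
Divide by the smallest (0.006739 mol): C 2.998, H 1.000, N 1.504
Multiplying each by 2 gives whole numbers: C 6.00, H 2.00, N 3.01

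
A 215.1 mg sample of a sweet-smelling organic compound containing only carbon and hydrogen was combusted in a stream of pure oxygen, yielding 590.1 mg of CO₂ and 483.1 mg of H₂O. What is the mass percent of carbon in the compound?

mol C = 0.5901 g CO₂ ÷ 44.009 g/mol = 0.013409 mol
mol H = 2 × 0.4831 g H₂O ÷ 18.015 g/mol = 0.053633 mol
mass % C = 0.16105 g ÷ 0.2151 g × 100%

74.87%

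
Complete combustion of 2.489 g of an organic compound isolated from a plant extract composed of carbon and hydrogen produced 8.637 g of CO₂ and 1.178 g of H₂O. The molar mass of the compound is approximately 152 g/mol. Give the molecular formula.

C12H8

mol C = 8.637 g CO₂ ÷ 44.009 g/mol = 0.19626 mol
mol H = 2 × 1.178 g H₂O ÷ 18.015 g/mol = 0.13078 mol
Divide by the smallest (0.13078 mol): C 1.501, H 1.000
Multiplying each by 2 gives whole numbers: C 3.00, H 2.00
Empirical formula: C3H2
Empirical-formula mass = 38.05 g/mol; 152 ÷ 38.05 ≈ 4, so the molecular formula is C12H8.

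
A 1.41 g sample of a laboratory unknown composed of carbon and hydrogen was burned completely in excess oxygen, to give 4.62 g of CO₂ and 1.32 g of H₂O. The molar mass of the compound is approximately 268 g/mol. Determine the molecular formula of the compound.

mol C = 4.62 g CO₂ ÷ 44.009 g/mol = 0.1050 mol
mol H = 2 × 1.32 g H₂O ÷ 18.015 g/mol = 0.1465 mol
Divide by the smallest (0.1050 mol): C 1.000, H 1.396
Multiplying each by 5 gives whole numbers: C 5.00, H 6.98
Empirical formula: C5H7
Empirical-formula mass = 67.11 g/mol; 268 ÷ 67.11 ≈ 4, so the molecular formula is C20H28.

C20H28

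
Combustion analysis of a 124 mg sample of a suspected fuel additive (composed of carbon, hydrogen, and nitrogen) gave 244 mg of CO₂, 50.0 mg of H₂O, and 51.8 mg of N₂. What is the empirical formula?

C3H3N2

mol C = 0.244 g CO₂ ÷ 44.009 g/mol = 0.005544 mol
mol H = 2 × 0.0500 g H₂O ÷ 18.015 g/mol = 0.005551 mol
mol N = 2 × 0.0518 g N₂ ÷ 28.014 g/mol = 0.003698 mol
Divide by the smallest (0.003698 mol): C 1.499, H 1.501, N 1.000
Multiplying each by 2 gives whole numbers: C 3.00, H 3.00, N 2.00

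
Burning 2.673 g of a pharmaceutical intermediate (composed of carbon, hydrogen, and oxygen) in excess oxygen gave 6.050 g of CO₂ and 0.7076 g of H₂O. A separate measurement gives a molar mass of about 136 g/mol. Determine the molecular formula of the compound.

mol C = 6.050 g CO₂ ÷ 44.009 g/mol = 0.13747 mol
mol H = 2 × 0.7076 g H₂O ÷ 18.015 g/mol = 0.078557 mol
mass O = 2.673 − (1.6512 + 0.079185) = 0.94264 g → mol O = 0.94264 ÷ 15.999 = 0.058919 mol
Divide by the smallest (0.058919 mol): C 2.333, H 1.333, O 1.000
Multiplying each by 3 gives whole numbers: C 7.00, H 4.00, O 3.00
Empirical formula: C7H4O3
Empirical-formula mass = 136.11 g/mol; 136 ÷ 136.11 ≈ 1, so the molecular formula is C7H4O3.

C7H4O3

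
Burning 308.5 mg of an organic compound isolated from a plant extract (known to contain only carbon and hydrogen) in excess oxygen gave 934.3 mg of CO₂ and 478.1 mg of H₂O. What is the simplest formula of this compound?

C2H5

mol C = 0.9343 g CO₂ ÷ 44.009 g/mol = 0.021230 mol
mol H = 2 × 0.4781 g H₂O ÷ 18.015 g/mol = 0.053078 mol
Divide by the smallest (0.021230 mol): C 1.000, H 2.500
Multiplying each by 2 gives whole numbers: C 2.00, H 5.00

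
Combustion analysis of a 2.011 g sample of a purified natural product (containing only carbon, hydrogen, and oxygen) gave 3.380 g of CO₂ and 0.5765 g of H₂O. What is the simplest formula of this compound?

C6H5O5

mol C = 3.380 g CO₂ ÷ 44.009 g/mol = 0.076802 mol
mol H = 2 × 0.5765 g H₂O ÷ 18.015 g/mol = 0.064002 mol
mass O = 2.011 − (0.92247 + 0.064514) = 1.0240 g → mol O = 1.0240 ÷ 15.999 = 0.064005 mol
Divide by the smallest (0.064002 mol): C 1.200, H 1.000, O 1.000
Multiplying each by 5 gives whole numbers: C 6.00, H 5.00, O 5.00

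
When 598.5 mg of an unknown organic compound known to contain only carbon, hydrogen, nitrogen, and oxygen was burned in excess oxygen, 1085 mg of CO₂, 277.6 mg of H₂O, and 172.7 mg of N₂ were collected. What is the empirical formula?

mol C = 1.085 g CO₂ ÷ 44.009 g/mol = 0.024654 mol
mol H = 2 × 0.2776 g H₂O ÷ 18.015 g/mol = 0.030819 mol
mol N = 2 × 0.1727 g N₂ ÷ 28.014 g/mol = 0.012330 mol
mass O = 0.5985 − (0.29612 + 0.031065 + 0.17270) = 0.098615 g → mol O = 0.098615 ÷ 15.999 = 0.0061638 mol
Divide by the smallest (0.0061638 mol): C 4.000, H 5.000, N 2.000, O 1.000

C4H5N2O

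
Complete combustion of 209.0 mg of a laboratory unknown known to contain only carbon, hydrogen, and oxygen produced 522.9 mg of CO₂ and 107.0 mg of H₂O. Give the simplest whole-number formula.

C7H7O2

mol C = 0.5229 g CO₂ ÷ 44.009 g/mol = 0.011882 mol
mol H = 2 × 0.1070 g H₂O ÷ 18.015 g/mol = 0.011879 mol
mass O = 0.2090 − (0.14271 + 0.011974) = 0.054315 g → mol O = 0.054315 ÷ 15.999 = 0.0033949 mol
Divide by the smallest (0.0033949 mol): C 3.500, H 3.499, O 1.000
Multiplying each by 2 gives whole numbers: C 7.00, H 7.00, O 2.00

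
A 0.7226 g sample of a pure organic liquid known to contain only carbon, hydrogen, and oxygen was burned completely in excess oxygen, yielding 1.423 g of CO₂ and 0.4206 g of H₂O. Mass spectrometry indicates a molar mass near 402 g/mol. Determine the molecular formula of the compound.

C18H26O10

mol C = 1.423 g CO₂ ÷ 44.009 g/mol = 0.032334 mol
mol H = 2 × 0.4206 g H₂O ÷ 18.015 g/mol = 0.046694 mol
mass O = 0.7226 − (0.38837 + 0.047068) = 0.28716 g → mol O = 0.28716 ÷ 15.999 = 0.017949 mol
Divide by the smallest (0.017949 mol): C 1.801, H 2.602, O 1.000
Multiplying each by 5 gives whole numbers: C 9.01, H 13.01, O 5.00
Empirical formula: C9H13O5
Empirical-formula mass = 201.20 g/mol; 402 ÷ 201.20 ≈ 2, so the molecular formula is C18H26O10.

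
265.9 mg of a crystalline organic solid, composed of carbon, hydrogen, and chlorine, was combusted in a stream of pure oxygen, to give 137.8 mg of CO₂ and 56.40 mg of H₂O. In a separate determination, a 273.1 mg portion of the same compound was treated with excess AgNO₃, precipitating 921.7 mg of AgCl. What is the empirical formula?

CH2Cl2

mol C = 0.1378 g CO₂ ÷ 44.009 g/mol = 0.0031312 mol
mol H = 2 × 0.05640 g H₂O ÷ 18.015 g/mol = 0.0062614 mol
From the AgCl data: mol Cl per gram of compound = (0.9217 ÷ 143.318) ÷ 0.2731 = 0.023549 mol/g, so in the 0.2659 g combustion sample mol Cl = 0.0062616 mol
Divide by the smallest (0.0031312 mol): C 1.000, H 2.000, Cl 2.000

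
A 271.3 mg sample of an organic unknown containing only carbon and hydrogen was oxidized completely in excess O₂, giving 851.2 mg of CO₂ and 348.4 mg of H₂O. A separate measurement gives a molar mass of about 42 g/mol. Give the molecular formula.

C3H6

mol C = 0.8512 g CO₂ ÷ 44.009 g/mol = 0.019341 mol
mol H = 2 × 0.3484 g H₂O ÷ 18.015 g/mol = 0.038679 mol
Divide by the smallest (0.019341 mol): C 1.000, H 2.000
Empirical formula: CH2
Empirical-formula mass = 14.03 g/mol; 42 ÷ 14.03 ≈ 3, so the molecular formula is C3H6.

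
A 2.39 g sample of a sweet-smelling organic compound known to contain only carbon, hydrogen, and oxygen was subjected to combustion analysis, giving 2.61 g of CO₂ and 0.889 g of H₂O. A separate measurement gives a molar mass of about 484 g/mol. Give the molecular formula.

mol C = 2.61 g CO₂ ÷ 44.009 g/mol = 0.05931 mol
mol H = 2 × 0.889 g H₂O ÷ 18.015 g/mol = 0.09870 mol
mass O = 2.39 − (0.7123 + 0.09949) = 1.578 g → mol O = 1.578 ÷ 15.999 = 0.09864 mol
Divide by the smallest (0.05931 mol): C 1.000, H 1.664, O 1.663
Multiplying each by 3 gives whole numbers: C 3.00, H 4.99, O 4.99
Empirical formula: C3H5O5
Empirical-formula mass = 121.07 g/mol; 484 ÷ 121.07 ≈ 4, so the molecular formula is C12H20O20.

C12H20O20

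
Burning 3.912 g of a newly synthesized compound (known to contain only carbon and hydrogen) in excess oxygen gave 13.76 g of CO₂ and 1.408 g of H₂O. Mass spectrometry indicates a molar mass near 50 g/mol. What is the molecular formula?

C4H2

mol C = 13.76 g CO₂ ÷ 44.009 g/mol = 0.31266 mol
mol H = 2 × 1.408 g H₂O ÷ 18.015 g/mol = 0.15631 mol
Divide by the smallest (0.15631 mol): C 2.000, H 1.000
Empirical formula: C2H
Empirical-formula mass = 25.03 g/mol; 50 ÷ 25.03 ≈ 2, so the molecular formula is C4H2.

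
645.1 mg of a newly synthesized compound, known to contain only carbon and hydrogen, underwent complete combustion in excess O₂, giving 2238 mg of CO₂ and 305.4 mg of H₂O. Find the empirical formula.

mol C = 2.238 g CO₂ ÷ 44.009 g/mol = 0.050853 mol
mol H = 2 × 0.3054 g H₂O ÷ 18.015 g/mol = 0.033905 mol
Divide by the smallest (0.033905 mol): C 1.500, H 1.000
Multiplying each by 2 gives whole numbers: C 3.00, H 2.00

C3H2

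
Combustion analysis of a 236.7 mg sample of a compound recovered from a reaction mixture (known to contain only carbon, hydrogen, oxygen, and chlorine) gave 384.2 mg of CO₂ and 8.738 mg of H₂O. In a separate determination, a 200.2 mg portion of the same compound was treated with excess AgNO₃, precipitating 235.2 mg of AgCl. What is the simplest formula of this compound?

mol C = 0.3842 g CO₂ ÷ 44.009 g/mol = 0.0087300 mol
mol H = 2 × 0.008738 g H₂O ÷ 18.015 g/mol = 0.00097008 mol
From the AgCl data: mol Cl per gram of compound = (0.2352 ÷ 143.318) ÷ 0.2002 = 0.0081973 mol/g, so in the 0.2367 g combustion sample mol Cl = 0.0019403 mol
mass O = 0.2367 − (0.10486 + 0.00097784 + 0.068784) = 0.062082 g → mol O = 0.062082 ÷ 15.999 = 0.0038804 mol
Divide by the smallest (0.00097008 mol): C 8.999, H 1.000, Cl 2.000, O 4.000

C9HCl2O4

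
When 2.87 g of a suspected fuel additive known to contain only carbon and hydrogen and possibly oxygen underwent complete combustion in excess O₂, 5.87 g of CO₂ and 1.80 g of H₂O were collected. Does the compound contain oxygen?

yes

mol C = 5.87 g CO₂ ÷ 44.009 g/mol = 0.1334 mol
mol H = 2 × 1.80 g H₂O ÷ 18.015 g/mol = 0.1998 mol
C and H account for only 1.803 g of the 2.87 g sample; the remaining 1.067 g must be oxygen.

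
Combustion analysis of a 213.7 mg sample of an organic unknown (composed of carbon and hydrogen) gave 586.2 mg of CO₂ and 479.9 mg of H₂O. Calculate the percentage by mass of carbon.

74.87%

mol C = 0.5862 g CO₂ ÷ 44.009 g/mol = 0.013320 mol
mol H = 2 × 0.4799 g H₂O ÷ 18.015 g/mol = 0.053278 mol
mass % C = 0.15999 g ÷ 0.2137 g × 100%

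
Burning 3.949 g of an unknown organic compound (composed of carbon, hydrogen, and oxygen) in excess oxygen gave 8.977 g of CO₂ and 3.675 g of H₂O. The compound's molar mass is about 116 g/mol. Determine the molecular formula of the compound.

C6H12O2

mol C = 8.977 g CO₂ ÷ 44.009 g/mol = 0.20398 mol
mol H = 2 × 3.675 g H₂O ÷ 18.015 g/mol = 0.40799 mol
mass O = 3.949 − (2.4500 + 0.41126) = 1.0877 g → mol O = 1.0877 ÷ 15.999 = 0.067987 mol
Divide by the smallest (0.067987 mol): C 3.000, H 6.001, O 1.000
Empirical formula: C3H6O
Empirical-formula mass = 58.08 g/mol; 116 ÷ 58.08 ≈ 2, so the molecular formula is C6H12O2.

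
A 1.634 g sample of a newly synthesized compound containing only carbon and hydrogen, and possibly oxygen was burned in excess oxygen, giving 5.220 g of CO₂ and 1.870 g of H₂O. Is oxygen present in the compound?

mol C = 5.220 g CO₂ ÷ 44.009 g/mol = 0.11861 mol
mol H = 2 × 1.870 g H₂O ÷ 18.015 g/mol = 0.20760 mol
C and H together account for 1.6339 g — essentially the entire 1.634 g sample — so the compound contains no oxygen.

no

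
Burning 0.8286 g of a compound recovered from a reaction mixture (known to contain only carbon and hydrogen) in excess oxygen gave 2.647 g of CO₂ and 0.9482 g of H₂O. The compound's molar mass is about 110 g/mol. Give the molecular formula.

C8H14

mol C = 2.647 g CO₂ ÷ 44.009 g/mol = 0.060147 mol
mol H = 2 × 0.9482 g H₂O ÷ 18.015 g/mol = 0.10527 mol
Divide by the smallest (0.060147 mol): C 1.000, H 1.750
Multiplying each by 4 gives whole numbers: C 4.00, H 7.00
Empirical formula: C4H7
Empirical-formula mass = 55.10 g/mol; 110 ÷ 55.10 ≈ 2, so the molecular formula is C8H14.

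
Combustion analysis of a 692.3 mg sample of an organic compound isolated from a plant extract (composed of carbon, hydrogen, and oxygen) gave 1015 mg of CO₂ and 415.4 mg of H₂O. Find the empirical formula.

CH2O

mol C = 1.015 g CO₂ ÷ 44.009 g/mol = 0.023063 mol
mol H = 2 × 0.4154 g H₂O ÷ 18.015 g/mol = 0.046117 mol
mass O = 0.6923 − (0.27702 + 0.046486) = 0.36880 g → mol O = 0.36880 ÷ 15.999 = 0.023051 mol
Divide by the smallest (0.023051 mol): C 1.001, H 2.001, O 1.000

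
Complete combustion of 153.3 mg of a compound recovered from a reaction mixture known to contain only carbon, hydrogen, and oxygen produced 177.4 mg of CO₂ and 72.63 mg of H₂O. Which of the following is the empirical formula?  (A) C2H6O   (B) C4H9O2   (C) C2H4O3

(C) C2H4O3

mol C = 0.1774 g CO₂ ÷ 44.009 g/mol = 0.0040310 mol
mol H = 2 × 0.07263 g H₂O ÷ 18.015 g/mol = 0.0080633 mol
mass O = 0.1533 − (0.048416 + 0.0081278) = 0.096756 g → mol O = 0.096756 ÷ 15.999 = 0.0060476 mol
Divide by the smallest (0.0040310 mol): C 1.000, H 2.000, O 1.500
Multiplying each by 2 gives whole numbers: C 2.00, H 4.00, O 3.00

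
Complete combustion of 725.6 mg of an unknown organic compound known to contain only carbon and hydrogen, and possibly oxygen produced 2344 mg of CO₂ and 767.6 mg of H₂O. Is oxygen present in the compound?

mol C = 2.344 g CO₂ ÷ 44.009 g/mol = 0.053262 mol
mol H = 2 × 0.7676 g H₂O ÷ 18.015 g/mol = 0.085218 mol
C and H together account for 0.72563 g — essentially the entire 0.7256 g sample — so the compound contains no oxygen.

no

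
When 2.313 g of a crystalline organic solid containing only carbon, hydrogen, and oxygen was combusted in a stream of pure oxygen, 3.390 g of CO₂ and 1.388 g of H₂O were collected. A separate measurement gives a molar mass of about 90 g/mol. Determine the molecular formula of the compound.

mol C = 3.390 g CO₂ ÷ 44.009 g/mol = 0.077030 mol
mol H = 2 × 1.388 g H₂O ÷ 18.015 g/mol = 0.15409 mol
mass O = 2.313 − (0.92520 + 0.15533) = 1.2325 g → mol O = 1.2325 ÷ 15.999 = 0.077034 mol
Divide by the smallest (0.077030 mol): C 1.000, H 2.000, O 1.000
Empirical formula: CH2O
Empirical-formula mass = 30.03 g/mol; 90 ÷ 30.03 ≈ 3, so the molecular formula is C3H6O3.

C3H6O3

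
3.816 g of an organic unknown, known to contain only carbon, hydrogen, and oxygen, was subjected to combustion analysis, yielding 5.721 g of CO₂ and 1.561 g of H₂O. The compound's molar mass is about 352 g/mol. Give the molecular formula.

C12H16O12

mol C = 5.721 g CO₂ ÷ 44.009 g/mol = 0.13000 mol
mol H = 2 × 1.561 g H₂O ÷ 18.015 g/mol = 0.17330 mol
mass O = 3.816 − (1.5614 + 0.17469) = 2.0799 g → mol O = 2.0799 ÷ 15.999 = 0.13000 mol
Divide by the smallest (0.13000 mol): C 1.000, H 1.333, O 1.000
Multiplying each by 3 gives whole numbers: C 3.00, H 4.00, O 3.00
Empirical formula: C3H4O3
Empirical-formula mass = 88.06 g/mol; 352 ÷ 88.06 ≈ 4, so the molecular formula is C12H16O12.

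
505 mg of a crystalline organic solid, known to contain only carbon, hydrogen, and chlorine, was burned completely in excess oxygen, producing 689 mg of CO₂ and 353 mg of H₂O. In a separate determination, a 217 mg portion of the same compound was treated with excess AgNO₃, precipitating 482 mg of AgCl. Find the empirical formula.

C2H5Cl

mol C = 0.689 g CO₂ ÷ 44.009 g/mol = 0.01566 mol
mol H = 2 × 0.353 g H₂O ÷ 18.015 g/mol = 0.03919 mol
From the AgCl data: mol Cl per gram of compound = (0.482 ÷ 143.318) ÷ 0.217 = 0.01550 mol/g, so in the 0.505 g combustion sample mol Cl = 0.007827 mol
Divide by the smallest (0.007827 mol): C 2.000, H 5.007, Cl 1.000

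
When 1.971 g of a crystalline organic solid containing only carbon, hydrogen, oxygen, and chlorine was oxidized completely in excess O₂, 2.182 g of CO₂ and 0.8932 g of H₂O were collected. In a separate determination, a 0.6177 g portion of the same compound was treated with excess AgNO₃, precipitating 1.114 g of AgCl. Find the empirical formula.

C2H4ClO

mol C = 2.182 g CO₂ ÷ 44.009 g/mol = 0.049581 mol
mol H = 2 × 0.8932 g H₂O ÷ 18.015 g/mol = 0.099162 mol
From the AgCl data: mol Cl per gram of compound = (1.114 ÷ 143.318) ÷ 0.6177 = 0.012584 mol/g, so in the 1.971 g combustion sample mol Cl = 0.024802 mol
mass O = 1.971 − (0.59551 + 0.099955 + 0.87924) = 0.39629 g → mol O = 0.39629 ÷ 15.999 = 0.024769 mol
Divide by the smallest (0.024769 mol): C 2.002, H 4.003, Cl 1.001, O 1.000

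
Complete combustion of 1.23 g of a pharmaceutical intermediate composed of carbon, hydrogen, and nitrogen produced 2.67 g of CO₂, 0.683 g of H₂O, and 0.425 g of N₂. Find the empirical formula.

C4H5N2

mol C = 2.67 g CO₂ ÷ 44.009 g/mol = 0.06067 mol
mol H = 2 × 0.683 g H₂O ÷ 18.015 g/mol = 0.07583 mol
mol N = 2 × 0.425 g N₂ ÷ 28.014 g/mol = 0.03034 mol
Divide by the smallest (0.03034 mol): C 2.000, H 2.499, N 1.000
Multiplying each by 2 gives whole numbers: C 4.00, H 5.00, N 2.00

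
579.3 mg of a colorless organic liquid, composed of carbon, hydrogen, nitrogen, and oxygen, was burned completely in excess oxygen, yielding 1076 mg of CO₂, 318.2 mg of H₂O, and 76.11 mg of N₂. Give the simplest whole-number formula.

C9H13N2O4

mol C = 1.076 g CO₂ ÷ 44.009 g/mol = 0.024450 mol
mol H = 2 × 0.3182 g H₂O ÷ 18.015 g/mol = 0.035326 mol
mol N = 2 × 0.07611 g N₂ ÷ 28.014 g/mol = 0.0054337 mol
mass O = 0.5793 − (0.29366 + 0.035609 + 0.076110) = 0.17392 g → mol O = 0.17392 ÷ 15.999 = 0.010871 mol
Divide by the smallest (0.0054337 mol): C 4.500, H 6.501, N 1.000, O 2.001
Multiplying each by 2 gives whole numbers: C 9.00, H 13.00, N 2.00, O 4.00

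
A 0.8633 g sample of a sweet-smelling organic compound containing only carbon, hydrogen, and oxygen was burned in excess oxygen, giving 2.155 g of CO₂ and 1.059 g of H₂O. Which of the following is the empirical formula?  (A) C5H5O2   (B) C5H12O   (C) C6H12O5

(B) C5H12O

mol C = 2.155 g CO₂ ÷ 44.009 g/mol = 0.048967 mol
mol H = 2 × 1.059 g H₂O ÷ 18.015 g/mol = 0.11757 mol
mass O = 0.8633 − (0.58815 + 0.11851) = 0.15665 g → mol O = 0.15665 ÷ 15.999 = 0.0097909 mol
Divide by the smallest (0.0097909 mol): C 5.001, H 12.008, O 1.000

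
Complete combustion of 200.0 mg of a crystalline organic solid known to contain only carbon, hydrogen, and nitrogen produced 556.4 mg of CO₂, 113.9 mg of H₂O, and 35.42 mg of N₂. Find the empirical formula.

mol C = 0.5564 g CO₂ ÷ 44.009 g/mol = 0.012643 mol
mol H = 2 × 0.1139 g H₂O ÷ 18.015 g/mol = 0.012645 mol
mol N = 2 × 0.03542 g N₂ ÷ 28.014 g/mol = 0.0025287 mol
Divide by the smallest (0.0025287 mol): C 5.000, H 5.001, N 1.000

C5H5N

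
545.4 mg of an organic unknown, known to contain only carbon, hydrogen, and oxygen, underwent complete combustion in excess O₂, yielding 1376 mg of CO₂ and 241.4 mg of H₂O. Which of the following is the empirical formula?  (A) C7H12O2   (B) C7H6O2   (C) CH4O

mol C = 1.376 g CO₂ ÷ 44.009 g/mol = 0.031266 mol
mol H = 2 × 0.2414 g H₂O ÷ 18.015 g/mol = 0.026800 mol
mass O = 0.5454 − (0.37554 + 0.027014) = 0.14285 g → mol O = 0.14285 ÷ 15.999 = 0.0089284 mol
Divide by the smallest (0.0089284 mol): C 3.502, H 3.002, O 1.000
Multiplying each by 2 gives whole numbers: C 7.00, H 6.00, O 2.00

(B) C7H6O2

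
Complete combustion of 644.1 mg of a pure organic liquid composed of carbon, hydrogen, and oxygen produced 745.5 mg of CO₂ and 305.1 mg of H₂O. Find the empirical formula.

mol C = 0.7455 g CO₂ ÷ 44.009 g/mol = 0.016940 mol
mol H = 2 × 0.3051 g H₂O ÷ 18.015 g/mol = 0.033872 mol
mass O = 0.6441 − (0.20346 + 0.034143) = 0.40649 g → mol O = 0.40649 ÷ 15.999 = 0.025407 mol
Divide by the smallest (0.016940 mol): C 1.000, H 2.000, O 1.500
Multiplying each by 2 gives whole numbers: C 2.00, H 4.00, O 3.00

C2H4O3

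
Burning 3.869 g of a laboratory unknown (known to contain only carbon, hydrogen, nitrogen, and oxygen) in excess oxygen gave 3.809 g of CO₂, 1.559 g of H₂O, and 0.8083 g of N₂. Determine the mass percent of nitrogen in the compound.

20.89%

mol C = 3.809 g CO₂ ÷ 44.009 g/mol = 0.086550 mol
mol H = 2 × 1.559 g H₂O ÷ 18.015 g/mol = 0.17308 mol
mol N = 2 × 0.8083 g N₂ ÷ 28.014 g/mol = 0.057707 mol
mass O = 3.869 − (1.0396 + 0.17446 + 0.80830) = 1.8467 g → mol O = 1.8467 ÷ 15.999 = 0.11542 mol
mass % N = 0.80830 g ÷ 3.869 g × 100%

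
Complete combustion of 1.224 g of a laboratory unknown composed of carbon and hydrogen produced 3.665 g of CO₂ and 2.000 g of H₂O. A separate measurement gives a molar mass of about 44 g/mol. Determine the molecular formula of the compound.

mol C = 3.665 g CO₂ ÷ 44.009 g/mol = 0.083278 mol
mol H = 2 × 2.000 g H₂O ÷ 18.015 g/mol = 0.22204 mol
Divide by the smallest (0.083278 mol): C 1.000, H 2.666
Multiplying each by 3 gives whole numbers: C 3.00, H 8.00
Empirical formula: C3H8
Empirical-formula mass = 44.10 g/mol; 44 ÷ 44.10 ≈ 1, so the molecular formula is C3H8.

C3H8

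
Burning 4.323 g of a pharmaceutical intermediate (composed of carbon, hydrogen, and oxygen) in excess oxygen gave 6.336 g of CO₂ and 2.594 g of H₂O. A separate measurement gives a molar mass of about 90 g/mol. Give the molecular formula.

C3H6O3

mol C = 6.336 g CO₂ ÷ 44.009 g/mol = 0.14397 mol
mol H = 2 × 2.594 g H₂O ÷ 18.015 g/mol = 0.28798 mol
mass O = 4.323 − (1.7292 + 0.29029) = 2.3035 g → mol O = 2.3035 ÷ 15.999 = 0.14398 mol
Divide by the smallest (0.14397 mol): C 1.000, H 2.000, O 1.000
Empirical formula: CH2O
Empirical-formula mass = 30.03 g/mol; 90 ÷ 30.03 ≈ 3, so the molecular formula is C3H6O3.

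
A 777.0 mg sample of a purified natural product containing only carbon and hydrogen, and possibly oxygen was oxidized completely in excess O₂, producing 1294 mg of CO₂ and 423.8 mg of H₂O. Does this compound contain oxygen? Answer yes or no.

yes

mol C = 1.294 g CO₂ ÷ 44.009 g/mol = 0.029403 mol
mol H = 2 × 0.4238 g H₂O ÷ 18.015 g/mol = 0.047050 mol
C and H account for only 0.40059 g of the 0.7770 g sample; the remaining 0.37641 g must be oxygen.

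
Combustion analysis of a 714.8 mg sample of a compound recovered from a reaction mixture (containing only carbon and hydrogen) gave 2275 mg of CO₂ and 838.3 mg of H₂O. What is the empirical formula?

C5H9

mol C = 2.275 g CO₂ ÷ 44.009 g/mol = 0.051694 mol
mol H = 2 × 0.8383 g H₂O ÷ 18.015 g/mol = 0.093067 mol
Divide by the smallest (0.051694 mol): C 1.000, H 1.800
Multiplying each by 5 gives whole numbers: C 5.00, H 9.00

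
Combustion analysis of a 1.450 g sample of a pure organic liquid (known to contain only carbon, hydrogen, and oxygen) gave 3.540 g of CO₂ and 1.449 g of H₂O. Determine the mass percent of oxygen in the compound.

22.19%

mol C = 3.540 g CO₂ ÷ 44.009 g/mol = 0.080438 mol
mol H = 2 × 1.449 g H₂O ÷ 18.015 g/mol = 0.16087 mol
mass O = 1.450 − (0.96614 + 0.16215) = 0.32171 g → mol O = 0.32171 ÷ 15.999 = 0.020108 mol
mass % O = 0.32171 g ÷ 1.450 g × 100%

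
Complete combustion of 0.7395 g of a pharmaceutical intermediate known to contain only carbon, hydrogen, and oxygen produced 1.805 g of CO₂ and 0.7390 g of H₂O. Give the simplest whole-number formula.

C4H8O

mol C = 1.805 g CO₂ ÷ 44.009 g/mol = 0.041014 mol
mol H = 2 × 0.7390 g H₂O ÷ 18.015 g/mol = 0.082043 mol
mass O = 0.7395 − (0.49262 + 0.082699) = 0.16418 g → mol O = 0.16418 ÷ 15.999 = 0.010262 mol
Divide by the smallest (0.010262 mol): C 3.997, H 7.995, O 1.000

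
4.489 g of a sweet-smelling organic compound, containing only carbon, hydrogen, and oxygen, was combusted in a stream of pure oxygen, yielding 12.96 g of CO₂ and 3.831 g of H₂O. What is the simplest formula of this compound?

C9H13O

mol C = 12.96 g CO₂ ÷ 44.009 g/mol = 0.29449 mol
mol H = 2 × 3.831 g H₂O ÷ 18.015 g/mol = 0.42531 mol
mass O = 4.489 − (3.5371 + 0.42871) = 0.52322 g → mol O = 0.52322 ÷ 15.999 = 0.032704 mol
Divide by the smallest (0.032704 mol): C 9.005, H 13.005, O 1.000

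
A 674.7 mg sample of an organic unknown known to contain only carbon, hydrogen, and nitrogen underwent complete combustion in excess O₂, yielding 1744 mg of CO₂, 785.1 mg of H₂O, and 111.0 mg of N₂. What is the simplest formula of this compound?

mol C = 1.744 g CO₂ ÷ 44.009 g/mol = 0.039628 mol
mol H = 2 × 0.7851 g H₂O ÷ 18.015 g/mol = 0.087161 mol
mol N = 2 × 0.1110 g N₂ ÷ 28.014 g/mol = 0.0079246 mol
Divide by the smallest (0.0079246 mol): C 5.001, H 10.999, N 1.000

C5H11N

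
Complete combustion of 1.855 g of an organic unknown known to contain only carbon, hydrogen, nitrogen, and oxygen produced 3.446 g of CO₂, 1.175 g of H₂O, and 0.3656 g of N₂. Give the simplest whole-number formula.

C3H5NO

mol C = 3.446 g CO₂ ÷ 44.009 g/mol = 0.078302 mol
mol H = 2 × 1.175 g H₂O ÷ 18.015 g/mol = 0.13045 mol
mol N = 2 × 0.3656 g N₂ ÷ 28.014 g/mol = 0.026101 mol
mass O = 1.855 − (0.94049 + 0.13149 + 0.36560) = 0.41742 g → mol O = 0.41742 ÷ 15.999 = 0.026091 mol
Divide by the smallest (0.026091 mol): C 3.001, H 5.000, N 1.000, O 1.000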